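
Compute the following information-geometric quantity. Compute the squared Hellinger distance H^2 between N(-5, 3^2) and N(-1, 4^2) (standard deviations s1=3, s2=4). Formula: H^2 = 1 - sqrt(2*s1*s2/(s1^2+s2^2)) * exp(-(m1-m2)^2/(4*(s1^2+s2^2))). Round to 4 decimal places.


Squared Hellinger distance for Gaussians:
H^2 = 1 - sqrt(2*s1*s2/(s1^2+s2^2)) * exp(-(m1-m2)^2/(4*(s1^2+s2^2))).
s1^2 = 9, s2^2 = 16, s1^2+s2^2 = 25.
sqrt(2*3*4/(25)) = 0.979796.
(m1-m2)^2 = (-4)^2 = 16.
exp(-16/(4*25)) = exp(-0.16) = 0.852144.
H^2 = 1 - 0.979796*0.852144 = 0.1651

0.1651


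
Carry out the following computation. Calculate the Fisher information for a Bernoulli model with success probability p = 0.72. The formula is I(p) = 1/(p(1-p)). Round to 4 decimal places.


For Bernoulli(p), Fisher information is I(p) = 1/(p*(1-p)).
p = 0.72, 1-p = 0.28.
p*(1-p) = 0.2016.
I(p) = 1/0.2016 = 4.9603

4.9603


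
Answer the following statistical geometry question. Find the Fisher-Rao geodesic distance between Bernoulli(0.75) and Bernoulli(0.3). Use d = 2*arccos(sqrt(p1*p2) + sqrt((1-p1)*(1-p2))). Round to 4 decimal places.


Geodesic distance on Bernoulli manifold:
d(p1,p2) = 2*arccos(sqrt(p1*p2) + sqrt((1-p1)*(1-p2))).
sqrt(p1*p2) = sqrt(0.75*0.3) = 0.474342.
sqrt((1-p1)*(1-p2)) = sqrt(0.25*0.7) = 0.41833.
arg = 0.474342 + 0.41833 = 0.892672.
d = 2*arccos(0.892672) = 0.9351

0.9351


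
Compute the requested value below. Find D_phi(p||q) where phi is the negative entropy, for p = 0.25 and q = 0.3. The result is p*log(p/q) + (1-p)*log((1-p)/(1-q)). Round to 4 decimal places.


Bregman divergence with negative entropy generator:
D = p*log(p/q) + (1-p)*log((1-p)/(1-q)).
p = 0.25, q = 0.3.
p*log(p/q) = 0.25*log(0.25/0.3) = -0.04558.
(1-p)*log((1-p)/(1-q)) = 0.75*log(0.75/0.7) = 0.051745.
D = -0.04558 + 0.051745 = 0.0062

0.0062


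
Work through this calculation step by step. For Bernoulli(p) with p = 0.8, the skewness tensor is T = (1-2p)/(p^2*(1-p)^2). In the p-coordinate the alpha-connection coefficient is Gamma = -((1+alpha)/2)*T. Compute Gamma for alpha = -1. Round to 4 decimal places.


Skewness (Amari-Chentsov) tensor: T = (1-2p)/(p^2*(1-p)^2).
p = 0.8, 1-2p = -0.6, p^2 = 0.64, (1-p)^2 = 0.04.
T = -0.6/(0.64 * 0.04) = -23.4375.
In the p-coordinate, Gamma^(alpha) = Gamma^(0) - (alpha/2)*T with Gamma^(0) = (1/2)*g'(p) = -T/2,
so Gamma^(alpha) = -((1+alpha)/2)*T.
alpha = -1, -(1+alpha)/2 = 0.0.
Gamma = 0.0 * -23.4375 = 0.0000

0.0000


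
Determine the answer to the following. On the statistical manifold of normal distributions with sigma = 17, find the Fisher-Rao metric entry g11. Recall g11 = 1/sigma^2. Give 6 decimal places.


For the 2-parameter normal family, the Fisher metric has:
  g11 = 1/sigma^2, g22 = 2/sigma^2.
sigma = 17, sigma^2 = 289.
g11 = 0.003460

0.003460


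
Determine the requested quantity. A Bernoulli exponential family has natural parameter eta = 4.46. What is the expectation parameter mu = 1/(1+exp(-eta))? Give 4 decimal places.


Dual coordinate (expectation parameter) for Bernoulli:
mu = 1/(1+exp(-eta)).
eta = 4.46.
exp(-eta) = exp(-4.46) = 0.011562.
mu = 1/(1+0.011562) = 0.9886

0.9886


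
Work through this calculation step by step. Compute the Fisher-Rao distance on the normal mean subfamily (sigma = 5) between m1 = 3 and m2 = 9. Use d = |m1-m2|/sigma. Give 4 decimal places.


On the fixed-variance normal subfamily, geodesic distance = |m1-m2|/sigma.
|3 - 9| = 6.
sigma = 5.
d = 6/5 = 1.2000

1.2000


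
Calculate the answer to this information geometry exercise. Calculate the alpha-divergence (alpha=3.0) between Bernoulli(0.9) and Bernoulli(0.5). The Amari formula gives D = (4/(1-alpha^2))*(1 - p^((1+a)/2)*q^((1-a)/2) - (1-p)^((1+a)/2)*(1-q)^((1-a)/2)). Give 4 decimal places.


Amari alpha-divergence:
D = (4/(1-alpha^2))*(1 - p^((1+a)/2)*q^((1-a)/2) - (1-p)^((1+a)/2)*(1-q)^((1-a)/2)).
alpha = 3.0, p = 0.9, q = 0.5.
e1 = (1+alpha)/2 = 2.0, e2 = (1-alpha)/2 = -1.0.
t1 = p^e1 * q^e2 = 0.9^2.0 * 0.5^-1.0 = 1.62.
t2 = (1-p)^e1 * (1-q)^e2 = 0.1^2.0 * 0.5^-1.0 = 0.02.
4/(1-alpha^2) = -0.5.
D = -0.5*(1 - 1.62 - 0.02) = 0.3200

0.3200


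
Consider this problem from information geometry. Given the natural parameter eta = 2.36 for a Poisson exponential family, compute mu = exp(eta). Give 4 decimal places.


Expectation parameter for Poisson exponential family:
mu = exp(eta).
eta = 2.36.
mu = exp(2.36) = 10.5910

10.5910


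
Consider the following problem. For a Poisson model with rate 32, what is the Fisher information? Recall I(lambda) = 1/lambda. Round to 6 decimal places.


Fisher information for Poisson: I(lambda) = 1/lambda.
lambda = 32.
I(lambda) = 1/32 = 0.031250

0.031250


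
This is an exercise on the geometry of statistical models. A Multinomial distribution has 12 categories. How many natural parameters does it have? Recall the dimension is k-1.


Exponential family dimension calculation:
For Multinomial with k=12 categories, dim = k-1 = 11.

11


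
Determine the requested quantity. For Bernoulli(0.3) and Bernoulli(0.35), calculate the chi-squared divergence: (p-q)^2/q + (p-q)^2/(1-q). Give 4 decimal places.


Chi-squared divergence between Bernoulli distributions:
chi^2 = (p-q)^2/q + (p-q)^2/(1-q).
p = 0.3, q = 0.35, p-q = -0.05.
(p-q)^2 = 0.0025.
term1 = 0.0025/0.35 = 0.007143.
term2 = 0.0025/0.65 = 0.003846.
chi^2 = 0.007143 + 0.003846 = 0.0110

0.0110


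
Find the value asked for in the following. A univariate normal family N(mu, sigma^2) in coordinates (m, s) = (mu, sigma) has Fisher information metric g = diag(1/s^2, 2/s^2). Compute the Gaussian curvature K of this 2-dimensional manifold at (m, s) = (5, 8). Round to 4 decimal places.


The metric has the form g = (A dm^2 + B ds^2)/s^2 with A = 1, B = 2.
Substitute u = sqrt(A/B)*m: g = B*(du^2 + ds^2)/s^2, i.e. B times the
Poincare upper half-plane metric, which has constant Gaussian curvature -1.
Scaling a 2D metric by a constant c divides the Gaussian curvature by c,
so K = -1/B = -1/(2) = -0.5000 everywhere (the point (m, s) = (5, 8) is irrelevant:
the curvature is constant).
The requested Gaussian curvature is K = -0.5000.

-0.5000


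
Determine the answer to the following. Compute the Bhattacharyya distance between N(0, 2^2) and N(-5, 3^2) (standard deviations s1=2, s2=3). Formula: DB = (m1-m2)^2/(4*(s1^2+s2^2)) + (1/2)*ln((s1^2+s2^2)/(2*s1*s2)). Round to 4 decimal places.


Bhattacharyya distance between two Gaussians:
DB = (m1-m2)^2/(4*(s1^2+s2^2)) + (1/2)*ln((s1^2+s2^2)/(2*s1*s2)).
(m1-m2)^2 = (5)^2 = 25.
s1^2+s2^2 = 4 + 9 = 13.
term1 = 25/52 = 0.480769.
term2 = 0.5*ln(13/12.0) = 0.040021.
DB = 0.480769 + 0.040021 = 0.5208

0.5208


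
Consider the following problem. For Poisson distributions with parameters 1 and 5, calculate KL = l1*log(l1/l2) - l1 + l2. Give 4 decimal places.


KL divergence for Poisson:
KL = l1*log(l1/l2) - l1 + l2.
l1 = 1, l2 = 5.
log(1/5) = -1.609438.
l1*log(l1/l2) = 1 * -1.609438 = -1.609438.
KL = -1.609438 - 1 + 5 = 2.3906

2.3906


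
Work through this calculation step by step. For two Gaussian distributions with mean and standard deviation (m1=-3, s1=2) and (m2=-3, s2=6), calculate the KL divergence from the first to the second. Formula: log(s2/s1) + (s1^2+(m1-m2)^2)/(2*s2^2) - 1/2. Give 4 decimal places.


KL divergence between normal distributions:
KL = log(s2/s1) + (s1^2 + (m1-m2)^2)/(2*s2^2) - 1/2.
log(6/2) = 1.098612.
(2^2 + (-3--3)^2)/(2*6^2) = (4 + 0)/72 = 0.055556.
KL = 1.098612 + 0.055556 - 0.5 = 0.6542

0.6542


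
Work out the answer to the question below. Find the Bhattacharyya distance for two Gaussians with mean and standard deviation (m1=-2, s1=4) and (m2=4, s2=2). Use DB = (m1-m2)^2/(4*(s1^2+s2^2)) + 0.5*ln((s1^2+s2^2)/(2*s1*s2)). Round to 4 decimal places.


Bhattacharyya distance between two Gaussians:
DB = (m1-m2)^2/(4*(s1^2+s2^2)) + (1/2)*ln((s1^2+s2^2)/(2*s1*s2)).
(m1-m2)^2 = (-6)^2 = 36.
s1^2+s2^2 = 16 + 4 = 20.
term1 = 36/80 = 0.45.
term2 = 0.5*ln(20/16.0) = 0.111572.
DB = 0.45 + 0.111572 = 0.5616

0.5616


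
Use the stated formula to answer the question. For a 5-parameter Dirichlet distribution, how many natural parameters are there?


Exponential family dimension calculation:
Dirichlet with 5 components has 5 natural parameters.

5


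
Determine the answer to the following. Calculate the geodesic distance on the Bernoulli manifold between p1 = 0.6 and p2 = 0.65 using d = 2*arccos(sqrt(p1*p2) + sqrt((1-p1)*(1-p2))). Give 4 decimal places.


Geodesic distance on Bernoulli manifold:
d(p1,p2) = 2*arccos(sqrt(p1*p2) + sqrt((1-p1)*(1-p2))).
sqrt(p1*p2) = sqrt(0.6*0.65) = 0.6245.
sqrt((1-p1)*(1-p2)) = sqrt(0.4*0.35) = 0.374166.
arg = 0.6245 + 0.374166 = 0.998666.
d = 2*arccos(0.998666) = 0.1033

0.1033


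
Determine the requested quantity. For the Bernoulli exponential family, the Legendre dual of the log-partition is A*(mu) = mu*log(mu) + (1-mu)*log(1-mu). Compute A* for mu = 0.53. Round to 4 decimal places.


Legendre transform for Bernoulli:
A*(mu) = mu*log(mu) + (1-mu)*log(1-mu).
mu = 0.53, 1-mu = 0.47.
mu*log(mu) = 0.53*log(0.53) = -0.336485.
(1-mu)*log(1-mu) = 0.47*log(0.47) = -0.354861.
A* = -0.336485 + -0.354861 = -0.6913

-0.6913


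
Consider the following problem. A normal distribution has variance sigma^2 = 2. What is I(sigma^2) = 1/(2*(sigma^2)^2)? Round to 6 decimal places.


Fisher information for variance: I(sigma^2) = 1/(2*sigma^4).
sigma^2 = 2, so sigma^4 = 4.
I = 1/(2*4) = 1/8 = 0.125000

0.125000


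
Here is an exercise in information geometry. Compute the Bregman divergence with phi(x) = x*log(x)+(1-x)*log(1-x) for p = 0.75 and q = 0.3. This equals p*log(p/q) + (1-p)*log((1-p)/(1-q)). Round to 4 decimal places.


Bregman divergence with negative entropy generator:
D = p*log(p/q) + (1-p)*log((1-p)/(1-q)).
p = 0.75, q = 0.3.
p*log(p/q) = 0.75*log(0.75/0.3) = 0.687218.
(1-p)*log((1-p)/(1-q)) = 0.25*log(0.25/0.7) = -0.257405.
D = 0.687218 + -0.257405 = 0.4298

0.4298


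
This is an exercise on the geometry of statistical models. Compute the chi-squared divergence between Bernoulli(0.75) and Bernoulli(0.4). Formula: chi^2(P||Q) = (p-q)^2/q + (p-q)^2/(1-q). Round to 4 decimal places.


Chi-squared divergence between Bernoulli distributions:
chi^2 = (p-q)^2/q + (p-q)^2/(1-q).
p = 0.75, q = 0.4, p-q = 0.35.
(p-q)^2 = 0.1225.
term1 = 0.1225/0.4 = 0.30625.
term2 = 0.1225/0.6 = 0.204167.
chi^2 = 0.30625 + 0.204167 = 0.5104

0.5104


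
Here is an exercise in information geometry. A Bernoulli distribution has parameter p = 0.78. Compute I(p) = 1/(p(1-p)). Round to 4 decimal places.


For Bernoulli(p), Fisher information is I(p) = 1/(p*(1-p)).
p = 0.78, 1-p = 0.22.
p*(1-p) = 0.1716.
I(p) = 1/0.1716 = 5.8275

5.8275


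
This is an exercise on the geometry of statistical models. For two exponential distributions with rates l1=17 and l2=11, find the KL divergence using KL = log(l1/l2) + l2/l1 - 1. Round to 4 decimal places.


KL divergence for exponential family:
KL = log(l1/l2) + l2/l1 - 1.
log(17/11) = 0.435318.
11/17 = 0.647059.
KL = 0.435318 + 0.647059 - 1 = 0.0824

0.0824


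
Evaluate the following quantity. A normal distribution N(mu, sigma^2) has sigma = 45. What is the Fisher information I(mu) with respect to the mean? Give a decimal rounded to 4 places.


The Fisher information for the mean of a normal distribution is I(mu) = 1/sigma^2.
sigma = 45, so sigma^2 = 2025.
I(mu) = 1/2025 = 0.0005

0.0005


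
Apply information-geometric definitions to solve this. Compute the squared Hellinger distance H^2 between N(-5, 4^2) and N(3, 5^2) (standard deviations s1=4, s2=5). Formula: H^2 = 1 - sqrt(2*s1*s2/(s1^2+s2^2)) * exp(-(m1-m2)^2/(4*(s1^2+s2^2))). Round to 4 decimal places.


Squared Hellinger distance for Gaussians:
H^2 = 1 - sqrt(2*s1*s2/(s1^2+s2^2)) * exp(-(m1-m2)^2/(4*(s1^2+s2^2))).
s1^2 = 16, s2^2 = 25, s1^2+s2^2 = 41.
sqrt(2*4*5/(41)) = 0.98773.
(m1-m2)^2 = (-8)^2 = 64.
exp(-64/(4*41)) = exp(-0.390244) = 0.676892.
H^2 = 1 - 0.98773*0.676892 = 0.3314

0.3314


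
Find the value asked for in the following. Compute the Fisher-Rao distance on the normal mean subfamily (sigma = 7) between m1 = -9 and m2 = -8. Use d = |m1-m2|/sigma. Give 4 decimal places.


On the fixed-variance normal subfamily, geodesic distance = |m1-m2|/sigma.
|-9 - -8| = 1.
sigma = 7.
d = 1/7 = 0.1429

0.1429


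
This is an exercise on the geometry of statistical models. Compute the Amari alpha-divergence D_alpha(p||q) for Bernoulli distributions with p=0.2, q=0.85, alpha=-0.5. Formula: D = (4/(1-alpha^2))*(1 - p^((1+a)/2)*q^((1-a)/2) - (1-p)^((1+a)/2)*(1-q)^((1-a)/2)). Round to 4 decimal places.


Amari alpha-divergence:
D = (4/(1-alpha^2))*(1 - p^((1+a)/2)*q^((1-a)/2) - (1-p)^((1+a)/2)*(1-q)^((1-a)/2)).
alpha = -0.5, p = 0.2, q = 0.85.
e1 = (1+alpha)/2 = 0.25, e2 = (1-alpha)/2 = 0.75.
t1 = p^e1 * q^e2 = 0.2^0.25 * 0.85^0.75 = 0.592.
t2 = (1-p)^e1 * (1-q)^e2 = 0.8^0.25 * 0.15^0.75 = 0.227951.
4/(1-alpha^2) = 5.333333.
D = 5.333333*(1 - 0.592 - 0.227951) = 0.9603

0.9603


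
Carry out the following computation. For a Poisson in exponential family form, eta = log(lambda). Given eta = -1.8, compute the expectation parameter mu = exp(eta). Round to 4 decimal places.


Expectation parameter for Poisson exponential family:
mu = exp(eta).
eta = -1.8.
mu = exp(-1.8) = 0.1653

0.1653


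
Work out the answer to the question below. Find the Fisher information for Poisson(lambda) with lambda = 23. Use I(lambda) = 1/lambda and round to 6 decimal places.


Fisher information for Poisson: I(lambda) = 1/lambda.
lambda = 23.
I(lambda) = 1/23 = 0.043478

0.043478


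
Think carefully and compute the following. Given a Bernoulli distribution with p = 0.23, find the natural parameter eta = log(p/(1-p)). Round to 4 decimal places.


Natural parameter for Bernoulli: eta = log(p/(1-p)).
p = 0.23, 1-p = 0.77.
p/(1-p) = 0.298701.
eta = log(0.298701) = -1.2083

-1.2083


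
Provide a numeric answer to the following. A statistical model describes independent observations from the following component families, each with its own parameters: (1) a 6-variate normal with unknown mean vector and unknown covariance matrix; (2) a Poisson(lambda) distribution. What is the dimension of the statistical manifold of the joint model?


The dimension of a statistical manifold equals the number of free
(independent) real parameters of the model. For a product of independent
blocks the parameter counts add.
- 6-variate normal: 6 (mean) + 6*7/2 = 21 (symmetric covariance) = 27.
- Poisson (lambda): 1.
Total = 27 + 1 = 28.
Dimension = 28

28


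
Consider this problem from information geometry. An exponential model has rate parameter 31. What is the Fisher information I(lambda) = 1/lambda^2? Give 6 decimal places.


Fisher information for exponential: I(lambda) = 1/lambda^2.
lambda = 31, lambda^2 = 961.
I = 1/961 = 0.001041

0.001041


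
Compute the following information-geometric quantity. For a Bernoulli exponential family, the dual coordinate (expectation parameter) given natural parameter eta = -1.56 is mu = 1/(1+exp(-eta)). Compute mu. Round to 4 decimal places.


Dual coordinate (expectation parameter) for Bernoulli:
mu = 1/(1+exp(-eta)).
eta = -1.56.
exp(-eta) = exp(1.56) = 4.758821.
mu = 1/(1+4.758821) = 0.1736

0.1736


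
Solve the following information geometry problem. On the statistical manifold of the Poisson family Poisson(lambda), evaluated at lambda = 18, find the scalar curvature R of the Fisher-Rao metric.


This family has a single free parameter, so its statistical manifold
is 1-dimensional. The Riemann curvature tensor of any 1-dimensional
Riemannian manifold vanishes identically, so R = 0.

0


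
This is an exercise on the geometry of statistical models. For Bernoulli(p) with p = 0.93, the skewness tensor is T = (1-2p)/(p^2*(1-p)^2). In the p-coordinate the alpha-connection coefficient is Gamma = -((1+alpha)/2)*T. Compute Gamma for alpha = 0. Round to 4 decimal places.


Skewness (Amari-Chentsov) tensor: T = (1-2p)/(p^2*(1-p)^2).
p = 0.93, 1-2p = -0.86, p^2 = 0.8649, (1-p)^2 = 0.0049.
T = -0.86/(0.8649 * 0.0049) = -202.92543.
In the p-coordinate, Gamma^(alpha) = Gamma^(0) - (alpha/2)*T with Gamma^(0) = (1/2)*g'(p) = -T/2,
so Gamma^(alpha) = -((1+alpha)/2)*T.
alpha = 0, -(1+alpha)/2 = -0.5.
Gamma = -0.5 * -202.92543 = 101.4627

101.4627


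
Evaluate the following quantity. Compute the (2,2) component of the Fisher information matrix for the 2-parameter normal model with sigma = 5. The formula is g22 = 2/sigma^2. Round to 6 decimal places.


For the 2-parameter normal family, the Fisher metric has:
  g11 = 1/sigma^2, g22 = 2/sigma^2.
sigma = 5, sigma^2 = 25.
g22 = 0.080000

0.080000


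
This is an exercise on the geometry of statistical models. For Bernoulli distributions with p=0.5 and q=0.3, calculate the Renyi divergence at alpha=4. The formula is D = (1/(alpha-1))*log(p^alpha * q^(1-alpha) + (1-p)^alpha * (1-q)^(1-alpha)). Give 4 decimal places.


Renyi divergence of order alpha between Bernoulli distributions:
D = (1/(alpha-1))*log(p^alpha * q^(1-alpha) + (1-p)^alpha * (1-q)^(1-alpha)).
alpha = 4, p = 0.5, q = 0.3.
p^alpha * q^(1-alpha) = 0.5^4 * 0.3^-3 = 2.314815.
(1-p)^alpha * (1-q)^(1-alpha) = 0.5^4 * 0.7^-3 = 0.182216.
sum = 2.314815 + 0.182216 = 2.497031.
D = (1/3)*log(2.497031) = 0.3050

0.3050


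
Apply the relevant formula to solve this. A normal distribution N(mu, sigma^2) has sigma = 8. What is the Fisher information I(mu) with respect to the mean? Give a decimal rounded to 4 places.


The Fisher information for the mean of a normal distribution is I(mu) = 1/sigma^2.
sigma = 8, so sigma^2 = 64.
I(mu) = 1/64 = 0.0156

0.0156


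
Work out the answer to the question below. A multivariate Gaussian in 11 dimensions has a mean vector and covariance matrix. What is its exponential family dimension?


Exponential family dimension calculation:
For 11-dim MVN: mean has 11 params, covariance has 11*12/2 = 66 unique entries.
Total dim = 11 + 66 = 77.

77


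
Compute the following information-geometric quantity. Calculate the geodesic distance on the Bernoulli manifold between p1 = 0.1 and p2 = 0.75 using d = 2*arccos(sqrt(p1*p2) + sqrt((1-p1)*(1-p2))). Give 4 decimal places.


Geodesic distance on Bernoulli manifold:
d(p1,p2) = 2*arccos(sqrt(p1*p2) + sqrt((1-p1)*(1-p2))).
sqrt(p1*p2) = sqrt(0.1*0.75) = 0.273861.
sqrt((1-p1)*(1-p2)) = sqrt(0.9*0.25) = 0.474342.
arg = 0.273861 + 0.474342 = 0.748203.
d = 2*arccos(0.748203) = 1.4509

1.4509


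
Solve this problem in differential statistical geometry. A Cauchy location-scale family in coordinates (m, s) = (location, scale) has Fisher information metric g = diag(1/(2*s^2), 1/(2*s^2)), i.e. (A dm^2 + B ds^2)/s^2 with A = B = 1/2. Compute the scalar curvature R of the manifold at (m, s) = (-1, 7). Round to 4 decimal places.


The metric has the form g = (A dm^2 + B ds^2)/s^2 with A = 1/2, B = 1/2.
Substitute u = sqrt(A/B)*m: g = B*(du^2 + ds^2)/s^2, i.e. B times the
Poincare upper half-plane metric, which has constant Gaussian curvature -1.
Scaling a 2D metric by a constant c divides the Gaussian curvature by c,
so K = -1/B = -1/(1/2) = -2.0000 everywhere (the point (m, s) = (-1, 7) is irrelevant:
the curvature is constant).
Scalar curvature in dimension 2: R = 2K = -2/(1/2) = -4.0000.

-4.0000


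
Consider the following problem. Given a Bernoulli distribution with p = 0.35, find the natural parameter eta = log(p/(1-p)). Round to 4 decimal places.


Natural parameter for Bernoulli: eta = log(p/(1-p)).
p = 0.35, 1-p = 0.65.
p/(1-p) = 0.538462.
eta = log(0.538462) = -0.6190

-0.6190


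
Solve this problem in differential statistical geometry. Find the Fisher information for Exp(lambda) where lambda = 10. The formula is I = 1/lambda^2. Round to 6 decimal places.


Fisher information for exponential: I(lambda) = 1/lambda^2.
lambda = 10, lambda^2 = 100.
I = 1/100 = 0.010000

0.010000


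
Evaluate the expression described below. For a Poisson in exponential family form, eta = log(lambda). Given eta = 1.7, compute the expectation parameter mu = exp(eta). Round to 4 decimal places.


Expectation parameter for Poisson exponential family:
mu = exp(eta).
eta = 1.7.
mu = exp(1.7) = 5.4739

5.4739


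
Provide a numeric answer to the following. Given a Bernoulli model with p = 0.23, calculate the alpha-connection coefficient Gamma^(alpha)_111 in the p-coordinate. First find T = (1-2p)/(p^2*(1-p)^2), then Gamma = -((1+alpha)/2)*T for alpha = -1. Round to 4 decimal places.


Skewness (Amari-Chentsov) tensor: T = (1-2p)/(p^2*(1-p)^2).
p = 0.23, 1-2p = 0.54, p^2 = 0.0529, (1-p)^2 = 0.5929.
T = 0.54/(0.0529 * 0.5929) = 17.216967.
In the p-coordinate, Gamma^(alpha) = Gamma^(0) - (alpha/2)*T with Gamma^(0) = (1/2)*g'(p) = -T/2,
so Gamma^(alpha) = -((1+alpha)/2)*T.
alpha = -1, -(1+alpha)/2 = 0.0.
Gamma = 0.0 * 17.216967 = 0.0000

0.0000


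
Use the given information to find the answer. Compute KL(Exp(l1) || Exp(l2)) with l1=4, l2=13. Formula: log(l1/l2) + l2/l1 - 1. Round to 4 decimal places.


KL divergence for exponential family:
KL = log(l1/l2) + l2/l1 - 1.
log(4/13) = -1.178655.
13/4 = 3.25.
KL = -1.178655 + 3.25 - 1 = 1.0713

1.0713


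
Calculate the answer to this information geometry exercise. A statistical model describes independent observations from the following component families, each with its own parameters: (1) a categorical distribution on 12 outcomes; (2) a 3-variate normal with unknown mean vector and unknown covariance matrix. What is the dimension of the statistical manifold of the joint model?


The dimension of a statistical manifold equals the number of free
(independent) real parameters of the model. For a product of independent
blocks the parameter counts add.
- categorical on 12 outcomes (probabilities sum to 1): 12-1 = 11.
- 3-variate normal: 3 (mean) + 3*4/2 = 6 (symmetric covariance) = 9.
Total = 11 + 9 = 20.
Dimension = 20

20


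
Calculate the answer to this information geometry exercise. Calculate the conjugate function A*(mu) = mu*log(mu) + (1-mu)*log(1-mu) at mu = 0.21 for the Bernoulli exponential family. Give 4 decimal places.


Legendre transform for Bernoulli:
A*(mu) = mu*log(mu) + (1-mu)*log(1-mu).
mu = 0.21, 1-mu = 0.79.
mu*log(mu) = 0.21*log(0.21) = -0.327736.
(1-mu)*log(1-mu) = 0.79*log(0.79) = -0.186221.
A* = -0.327736 + -0.186221 = -0.5140

-0.5140


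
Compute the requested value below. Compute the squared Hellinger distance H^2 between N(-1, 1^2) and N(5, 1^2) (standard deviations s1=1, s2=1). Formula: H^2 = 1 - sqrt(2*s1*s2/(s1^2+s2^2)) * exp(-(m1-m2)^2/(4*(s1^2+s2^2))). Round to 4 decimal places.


Squared Hellinger distance for Gaussians:
H^2 = 1 - sqrt(2*s1*s2/(s1^2+s2^2)) * exp(-(m1-m2)^2/(4*(s1^2+s2^2))).
s1^2 = 1, s2^2 = 1, s1^2+s2^2 = 2.
sqrt(2*1*1/(2)) = 1.0.
(m1-m2)^2 = (-6)^2 = 36.
exp(-36/(4*2)) = exp(-4.5) = 0.011109.
H^2 = 1 - 1.0*0.011109 = 0.9889

0.9889


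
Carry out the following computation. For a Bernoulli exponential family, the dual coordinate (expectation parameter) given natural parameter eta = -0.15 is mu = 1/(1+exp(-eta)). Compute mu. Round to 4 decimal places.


Dual coordinate (expectation parameter) for Bernoulli:
mu = 1/(1+exp(-eta)).
eta = -0.15.
exp(-eta) = exp(0.15) = 1.161834.
mu = 1/(1+1.161834) = 0.4626

0.4626


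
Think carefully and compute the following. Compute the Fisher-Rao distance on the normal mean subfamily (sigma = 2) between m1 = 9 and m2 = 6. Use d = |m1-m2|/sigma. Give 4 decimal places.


On the fixed-variance normal subfamily, geodesic distance = |m1-m2|/sigma.
|9 - 6| = 3.
sigma = 2.
d = 3/2 = 1.5000

1.5000


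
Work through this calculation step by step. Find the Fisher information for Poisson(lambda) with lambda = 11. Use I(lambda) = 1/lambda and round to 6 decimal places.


Fisher information for Poisson: I(lambda) = 1/lambda.
lambda = 11.
I(lambda) = 1/11 = 0.090909

0.090909


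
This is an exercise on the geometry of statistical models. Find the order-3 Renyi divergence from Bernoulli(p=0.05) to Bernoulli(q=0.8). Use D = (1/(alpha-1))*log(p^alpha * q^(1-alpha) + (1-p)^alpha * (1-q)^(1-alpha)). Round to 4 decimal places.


Renyi divergence of order alpha between Bernoulli distributions:
D = (1/(alpha-1))*log(p^alpha * q^(1-alpha) + (1-p)^alpha * (1-q)^(1-alpha)).
alpha = 3, p = 0.05, q = 0.8.
p^alpha * q^(1-alpha) = 0.05^3 * 0.8^-2 = 0.000195.
(1-p)^alpha * (1-q)^(1-alpha) = 0.95^3 * 0.2^-2 = 21.434375.
sum = 0.000195 + 21.434375 = 21.43457.
D = (1/2)*log(21.43457) = 1.5325

1.5325


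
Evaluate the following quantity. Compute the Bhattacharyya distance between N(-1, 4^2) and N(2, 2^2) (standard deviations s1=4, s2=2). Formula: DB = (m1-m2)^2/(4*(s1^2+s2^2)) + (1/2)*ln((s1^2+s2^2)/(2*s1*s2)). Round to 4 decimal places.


Bhattacharyya distance between two Gaussians:
DB = (m1-m2)^2/(4*(s1^2+s2^2)) + (1/2)*ln((s1^2+s2^2)/(2*s1*s2)).
(m1-m2)^2 = (-3)^2 = 9.
s1^2+s2^2 = 16 + 4 = 20.
term1 = 9/80 = 0.1125.
term2 = 0.5*ln(20/16.0) = 0.111572.
DB = 0.1125 + 0.111572 = 0.2241

0.2241


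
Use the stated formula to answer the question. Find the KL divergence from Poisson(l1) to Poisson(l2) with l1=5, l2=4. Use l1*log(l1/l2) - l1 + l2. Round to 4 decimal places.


KL divergence for Poisson:
KL = l1*log(l1/l2) - l1 + l2.
l1 = 5, l2 = 4.
log(5/4) = 0.223144.
l1*log(l1/l2) = 5 * 0.223144 = 1.115718.
KL = 1.115718 - 5 + 4 = 0.1157

0.1157


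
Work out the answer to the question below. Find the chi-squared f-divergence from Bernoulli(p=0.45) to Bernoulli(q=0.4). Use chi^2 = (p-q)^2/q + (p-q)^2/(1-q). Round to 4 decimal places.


Chi-squared divergence between Bernoulli distributions:
chi^2 = (p-q)^2/q + (p-q)^2/(1-q).
p = 0.45, q = 0.4, p-q = 0.05.
(p-q)^2 = 0.0025.
term1 = 0.0025/0.4 = 0.00625.
term2 = 0.0025/0.6 = 0.004167.
chi^2 = 0.00625 + 0.004167 = 0.0104

0.0104


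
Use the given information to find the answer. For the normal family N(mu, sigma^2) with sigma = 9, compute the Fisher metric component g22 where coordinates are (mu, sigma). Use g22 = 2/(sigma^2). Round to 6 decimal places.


For the 2-parameter normal family, the Fisher metric has:
  g11 = 1/sigma^2, g22 = 2/sigma^2.
sigma = 9, sigma^2 = 81.
g22 = 0.024691

0.024691


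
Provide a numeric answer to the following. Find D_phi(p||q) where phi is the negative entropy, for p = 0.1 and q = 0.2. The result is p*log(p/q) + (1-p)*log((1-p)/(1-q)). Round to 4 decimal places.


Bregman divergence with negative entropy generator:
D = p*log(p/q) + (1-p)*log((1-p)/(1-q)).
p = 0.1, q = 0.2.
p*log(p/q) = 0.1*log(0.1/0.2) = -0.069315.
(1-p)*log((1-p)/(1-q)) = 0.9*log(0.9/0.8) = 0.106005.
D = -0.069315 + 0.106005 = 0.0367

0.0367


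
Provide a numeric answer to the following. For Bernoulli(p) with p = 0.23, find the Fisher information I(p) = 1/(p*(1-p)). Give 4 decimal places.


For Bernoulli(p), Fisher information is I(p) = 1/(p*(1-p)).
p = 0.23, 1-p = 0.77.
p*(1-p) = 0.1771.
I(p) = 1/0.1771 = 5.6465

5.6465


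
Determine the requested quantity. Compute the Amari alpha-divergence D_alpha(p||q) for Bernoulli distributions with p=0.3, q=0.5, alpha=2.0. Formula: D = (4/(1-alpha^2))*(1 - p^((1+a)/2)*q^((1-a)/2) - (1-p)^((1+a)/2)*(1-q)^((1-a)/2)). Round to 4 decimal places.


Amari alpha-divergence:
D = (4/(1-alpha^2))*(1 - p^((1+a)/2)*q^((1-a)/2) - (1-p)^((1+a)/2)*(1-q)^((1-a)/2)).
alpha = 2.0, p = 0.3, q = 0.5.
e1 = (1+alpha)/2 = 1.5, e2 = (1-alpha)/2 = -0.5.
t1 = p^e1 * q^e2 = 0.3^1.5 * 0.5^-0.5 = 0.232379.
t2 = (1-p)^e1 * (1-q)^e2 = 0.7^1.5 * 0.5^-0.5 = 0.828251.
4/(1-alpha^2) = -1.333333.
D = -1.333333*(1 - 0.232379 - 0.828251) = 0.0808

0.0808


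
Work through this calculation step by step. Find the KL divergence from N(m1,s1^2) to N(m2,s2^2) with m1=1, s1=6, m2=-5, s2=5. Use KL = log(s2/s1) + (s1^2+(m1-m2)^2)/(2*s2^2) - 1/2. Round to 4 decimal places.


KL divergence between normal distributions:
KL = log(s2/s1) + (s1^2 + (m1-m2)^2)/(2*s2^2) - 1/2.
log(5/6) = -0.182322.
(6^2 + (1--5)^2)/(2*5^2) = (36 + 36)/50 = 1.44.
KL = -0.182322 + 1.44 - 0.5 = 0.7577

0.7577


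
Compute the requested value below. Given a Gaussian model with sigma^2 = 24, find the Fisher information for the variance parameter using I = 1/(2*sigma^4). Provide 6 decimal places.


Fisher information for variance: I(sigma^2) = 1/(2*sigma^4).
sigma^2 = 24, so sigma^4 = 576.
I = 1/(2*576) = 1/1152 = 0.000868

0.000868


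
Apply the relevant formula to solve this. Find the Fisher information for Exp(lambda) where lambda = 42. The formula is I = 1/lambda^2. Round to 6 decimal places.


Fisher information for exponential: I(lambda) = 1/lambda^2.
lambda = 42, lambda^2 = 1764.
I = 1/1764 = 0.000567

0.000567


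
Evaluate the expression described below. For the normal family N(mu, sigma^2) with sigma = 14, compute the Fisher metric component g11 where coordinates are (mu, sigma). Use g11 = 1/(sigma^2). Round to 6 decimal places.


For the 2-parameter normal family, the Fisher metric has:
  g11 = 1/sigma^2, g22 = 2/sigma^2.
sigma = 14, sigma^2 = 196.
g11 = 0.005102

0.005102


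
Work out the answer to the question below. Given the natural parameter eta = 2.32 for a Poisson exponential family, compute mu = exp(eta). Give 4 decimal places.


Expectation parameter for Poisson exponential family:
mu = exp(eta).
eta = 2.32.
mu = exp(2.32) = 10.1757

10.1757


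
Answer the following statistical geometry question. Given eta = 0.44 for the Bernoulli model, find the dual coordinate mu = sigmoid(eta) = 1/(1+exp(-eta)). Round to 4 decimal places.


Dual coordinate (expectation parameter) for Bernoulli:
mu = 1/(1+exp(-eta)).
eta = 0.44.
exp(-eta) = exp(-0.44) = 0.644036.
mu = 1/(1+0.644036) = 0.6083

0.6083


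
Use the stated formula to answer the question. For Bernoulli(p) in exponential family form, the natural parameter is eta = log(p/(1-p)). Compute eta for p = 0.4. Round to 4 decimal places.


Natural parameter for Bernoulli: eta = log(p/(1-p)).
p = 0.4, 1-p = 0.6.
p/(1-p) = 0.666667.
eta = log(0.666667) = -0.4055

-0.4055


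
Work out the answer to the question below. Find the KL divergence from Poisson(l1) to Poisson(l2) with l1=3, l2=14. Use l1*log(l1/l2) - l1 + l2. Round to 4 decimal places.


KL divergence for Poisson:
KL = l1*log(l1/l2) - l1 + l2.
l1 = 3, l2 = 14.
log(3/14) = -1.540445.
l1*log(l1/l2) = 3 * -1.540445 = -4.621335.
KL = -4.621335 - 3 + 14 = 6.3787

6.3787


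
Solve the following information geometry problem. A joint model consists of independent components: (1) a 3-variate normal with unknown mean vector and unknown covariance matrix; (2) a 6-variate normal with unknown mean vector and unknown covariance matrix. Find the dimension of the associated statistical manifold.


The dimension of a statistical manifold equals the number of free
(independent) real parameters of the model. For a product of independent
blocks the parameter counts add.
- 3-variate normal: 3 (mean) + 3*4/2 = 6 (symmetric covariance) = 9.
- 6-variate normal: 6 (mean) + 6*7/2 = 21 (symmetric covariance) = 27.
Total = 9 + 27 = 36.
Dimension = 36

36


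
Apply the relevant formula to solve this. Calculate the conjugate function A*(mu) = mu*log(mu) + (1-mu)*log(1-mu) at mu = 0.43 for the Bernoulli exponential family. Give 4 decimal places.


Legendre transform for Bernoulli:
A*(mu) = mu*log(mu) + (1-mu)*log(1-mu).
mu = 0.43, 1-mu = 0.57.
mu*log(mu) = 0.43*log(0.43) = -0.362907.
(1-mu)*log(1-mu) = 0.57*log(0.57) = -0.320408.
A* = -0.362907 + -0.320408 = -0.6833

-0.6833


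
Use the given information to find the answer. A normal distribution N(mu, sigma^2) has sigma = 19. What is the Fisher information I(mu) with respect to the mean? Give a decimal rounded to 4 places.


The Fisher information for the mean of a normal distribution is I(mu) = 1/sigma^2.
sigma = 19, so sigma^2 = 361.
I(mu) = 1/361 = 0.0028

0.0028


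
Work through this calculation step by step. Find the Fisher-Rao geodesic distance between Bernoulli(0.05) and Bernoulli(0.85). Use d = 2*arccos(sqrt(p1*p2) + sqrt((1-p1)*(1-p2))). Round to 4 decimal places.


Geodesic distance on Bernoulli manifold:
d(p1,p2) = 2*arccos(sqrt(p1*p2) + sqrt((1-p1)*(1-p2))).
sqrt(p1*p2) = sqrt(0.05*0.85) = 0.206155.
sqrt((1-p1)*(1-p2)) = sqrt(0.95*0.15) = 0.377492.
arg = 0.206155 + 0.377492 = 0.583647.
d = 2*arccos(0.583647) = 1.8952

1.8952


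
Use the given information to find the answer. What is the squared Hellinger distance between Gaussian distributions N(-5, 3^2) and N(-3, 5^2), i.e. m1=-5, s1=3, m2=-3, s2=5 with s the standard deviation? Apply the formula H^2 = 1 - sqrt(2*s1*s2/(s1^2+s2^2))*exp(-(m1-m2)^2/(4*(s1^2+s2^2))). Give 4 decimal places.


Squared Hellinger distance for Gaussians:
H^2 = 1 - sqrt(2*s1*s2/(s1^2+s2^2)) * exp(-(m1-m2)^2/(4*(s1^2+s2^2))).
s1^2 = 9, s2^2 = 25, s1^2+s2^2 = 34.
sqrt(2*3*5/(34)) = 0.939336.
(m1-m2)^2 = (-2)^2 = 4.
exp(-4/(4*34)) = exp(-0.029412) = 0.971017.
H^2 = 1 - 0.939336*0.971017 = 0.0879

0.0879


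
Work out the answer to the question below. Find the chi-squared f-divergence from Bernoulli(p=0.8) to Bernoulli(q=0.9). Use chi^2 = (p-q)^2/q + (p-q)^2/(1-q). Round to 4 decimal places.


Chi-squared divergence between Bernoulli distributions:
chi^2 = (p-q)^2/q + (p-q)^2/(1-q).
p = 0.8, q = 0.9, p-q = -0.1.
(p-q)^2 = 0.01.
term1 = 0.01/0.9 = 0.011111.
term2 = 0.01/0.1 = 0.1.
chi^2 = 0.011111 + 0.1 = 0.1111

0.1111


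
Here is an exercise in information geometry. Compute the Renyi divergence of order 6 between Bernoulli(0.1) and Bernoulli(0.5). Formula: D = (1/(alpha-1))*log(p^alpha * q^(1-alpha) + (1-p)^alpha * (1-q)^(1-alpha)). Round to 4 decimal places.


Renyi divergence of order alpha between Bernoulli distributions:
D = (1/(alpha-1))*log(p^alpha * q^(1-alpha) + (1-p)^alpha * (1-q)^(1-alpha)).
alpha = 6, p = 0.1, q = 0.5.
p^alpha * q^(1-alpha) = 0.1^6 * 0.5^-5 = 3.2e-05.
(1-p)^alpha * (1-q)^(1-alpha) = 0.9^6 * 0.5^-5 = 17.006112.
sum = 3.2e-05 + 17.006112 = 17.006144.
D = (1/5)*log(17.006144) = 0.5667

0.5667


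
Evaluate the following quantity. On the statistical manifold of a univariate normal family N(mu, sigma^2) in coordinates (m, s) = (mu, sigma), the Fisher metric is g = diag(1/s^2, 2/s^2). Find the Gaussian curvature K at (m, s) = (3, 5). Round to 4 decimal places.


The metric has the form g = (A dm^2 + B ds^2)/s^2 with A = 1, B = 2.
Substitute u = sqrt(A/B)*m: g = B*(du^2 + ds^2)/s^2, i.e. B times the
Poincare upper half-plane metric, which has constant Gaussian curvature -1.
Scaling a 2D metric by a constant c divides the Gaussian curvature by c,
so K = -1/B = -1/(2) = -0.5000 everywhere (the point (m, s) = (3, 5) is irrelevant:
the curvature is constant).
The requested Gaussian curvature is K = -0.5000.

-0.5000


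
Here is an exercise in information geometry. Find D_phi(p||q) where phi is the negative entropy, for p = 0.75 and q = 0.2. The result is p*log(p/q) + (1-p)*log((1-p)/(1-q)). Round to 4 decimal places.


Bregman divergence with negative entropy generator:
D = p*log(p/q) + (1-p)*log((1-p)/(1-q)).
p = 0.75, q = 0.2.
p*log(p/q) = 0.75*log(0.75/0.2) = 0.991317.
(1-p)*log((1-p)/(1-q)) = 0.25*log(0.25/0.8) = -0.290788.
D = 0.991317 + -0.290788 = 0.7005

0.7005


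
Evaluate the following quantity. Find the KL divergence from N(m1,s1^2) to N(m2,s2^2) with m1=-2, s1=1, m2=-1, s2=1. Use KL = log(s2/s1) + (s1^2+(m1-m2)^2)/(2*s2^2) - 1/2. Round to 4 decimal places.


KL divergence between normal distributions:
KL = log(s2/s1) + (s1^2 + (m1-m2)^2)/(2*s2^2) - 1/2.
log(1/1) = 0.0.
(1^2 + (-2--1)^2)/(2*1^2) = (1 + 1)/2 = 1.0.
KL = 0.0 + 1.0 - 0.5 = 0.5000

0.5000


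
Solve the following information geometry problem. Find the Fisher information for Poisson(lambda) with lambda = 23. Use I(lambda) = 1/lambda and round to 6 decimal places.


Fisher information for Poisson: I(lambda) = 1/lambda.
lambda = 23.
I(lambda) = 1/23 = 0.043478

0.043478


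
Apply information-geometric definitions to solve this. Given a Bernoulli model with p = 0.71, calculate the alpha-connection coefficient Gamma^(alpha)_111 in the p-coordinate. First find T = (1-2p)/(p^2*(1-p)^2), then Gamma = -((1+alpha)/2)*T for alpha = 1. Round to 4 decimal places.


Skewness (Amari-Chentsov) tensor: T = (1-2p)/(p^2*(1-p)^2).
p = 0.71, 1-2p = -0.42, p^2 = 0.5041, (1-p)^2 = 0.0841.
T = -0.42/(0.5041 * 0.0841) = -9.906873.
In the p-coordinate, Gamma^(alpha) = Gamma^(0) - (alpha/2)*T with Gamma^(0) = (1/2)*g'(p) = -T/2,
so Gamma^(alpha) = -((1+alpha)/2)*T.
alpha = 1, -(1+alpha)/2 = -1.0.
Gamma = -1.0 * -9.906873 = 9.9069

9.9069


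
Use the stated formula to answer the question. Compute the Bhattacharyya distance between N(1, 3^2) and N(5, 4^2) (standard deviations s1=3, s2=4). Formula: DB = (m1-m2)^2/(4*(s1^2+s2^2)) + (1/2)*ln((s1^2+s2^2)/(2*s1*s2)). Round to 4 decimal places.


Bhattacharyya distance between two Gaussians:
DB = (m1-m2)^2/(4*(s1^2+s2^2)) + (1/2)*ln((s1^2+s2^2)/(2*s1*s2)).
(m1-m2)^2 = (-4)^2 = 16.
s1^2+s2^2 = 9 + 16 = 25.
term1 = 16/100 = 0.16.
term2 = 0.5*ln(25/24.0) = 0.020411.
DB = 0.16 + 0.020411 = 0.1804

0.1804


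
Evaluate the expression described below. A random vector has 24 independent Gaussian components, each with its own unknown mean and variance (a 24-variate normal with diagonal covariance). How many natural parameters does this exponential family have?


Exponential family dimension calculation:
Each univariate normal has two natural parameters (mu/sigma^2 and -1/(2 sigma^2)).
With 24 independent components, dim = 2 * 24 = 48.

48


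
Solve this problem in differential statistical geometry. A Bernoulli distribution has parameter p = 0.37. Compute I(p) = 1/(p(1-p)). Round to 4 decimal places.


For Bernoulli(p), Fisher information is I(p) = 1/(p*(1-p)).
p = 0.37, 1-p = 0.63.
p*(1-p) = 0.2331.
I(p) = 1/0.2331 = 4.2900

4.2900


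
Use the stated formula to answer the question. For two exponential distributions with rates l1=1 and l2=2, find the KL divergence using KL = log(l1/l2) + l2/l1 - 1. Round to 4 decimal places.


KL divergence for exponential family:
KL = log(l1/l2) + l2/l1 - 1.
log(1/2) = -0.693147.
2/1 = 2.0.
KL = -0.693147 + 2.0 - 1 = 0.3069

0.3069


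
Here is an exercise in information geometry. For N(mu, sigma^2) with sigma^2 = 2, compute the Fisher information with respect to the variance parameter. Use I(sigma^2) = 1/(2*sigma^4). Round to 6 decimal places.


Fisher information for variance: I(sigma^2) = 1/(2*sigma^4).
sigma^2 = 2, so sigma^4 = 4.
I = 1/(2*4) = 1/8 = 0.125000

0.125000


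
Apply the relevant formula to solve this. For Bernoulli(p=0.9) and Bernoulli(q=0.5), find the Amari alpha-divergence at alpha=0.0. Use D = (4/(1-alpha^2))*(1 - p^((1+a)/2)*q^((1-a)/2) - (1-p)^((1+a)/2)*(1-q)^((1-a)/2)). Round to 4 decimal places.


Amari alpha-divergence:
D = (4/(1-alpha^2))*(1 - p^((1+a)/2)*q^((1-a)/2) - (1-p)^((1+a)/2)*(1-q)^((1-a)/2)).
alpha = 0.0, p = 0.9, q = 0.5.
e1 = (1+alpha)/2 = 0.5, e2 = (1-alpha)/2 = 0.5.
t1 = p^e1 * q^e2 = 0.9^0.5 * 0.5^0.5 = 0.67082.
t2 = (1-p)^e1 * (1-q)^e2 = 0.1^0.5 * 0.5^0.5 = 0.223607.
4/(1-alpha^2) = 4.0.
D = 4.0*(1 - 0.67082 - 0.223607) = 0.4223

0.4223


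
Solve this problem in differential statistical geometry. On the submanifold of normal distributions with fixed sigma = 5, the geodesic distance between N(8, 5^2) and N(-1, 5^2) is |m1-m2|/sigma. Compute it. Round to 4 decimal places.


On the fixed-variance normal subfamily, geodesic distance = |m1-m2|/sigma.
|8 - -1| = 9.
sigma = 5.
d = 9/5 = 1.8000

1.8000


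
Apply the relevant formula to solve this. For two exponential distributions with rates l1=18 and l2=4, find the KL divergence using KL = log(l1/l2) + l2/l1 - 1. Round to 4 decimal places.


KL divergence for exponential family:
KL = log(l1/l2) + l2/l1 - 1.
log(18/4) = 1.504077.
4/18 = 0.222222.
KL = 1.504077 + 0.222222 - 1 = 0.7263

0.7263


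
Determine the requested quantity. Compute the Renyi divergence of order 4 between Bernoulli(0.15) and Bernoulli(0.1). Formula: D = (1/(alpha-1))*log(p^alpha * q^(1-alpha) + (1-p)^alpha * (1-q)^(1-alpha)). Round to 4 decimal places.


Renyi divergence of order alpha between Bernoulli distributions:
D = (1/(alpha-1))*log(p^alpha * q^(1-alpha) + (1-p)^alpha * (1-q)^(1-alpha)).
alpha = 4, p = 0.15, q = 0.1.
p^alpha * q^(1-alpha) = 0.15^4 * 0.1^-3 = 0.50625.
(1-p)^alpha * (1-q)^(1-alpha) = 0.85^4 * 0.9^-3 = 0.716058.
sum = 0.50625 + 0.716058 = 1.222308.
D = (1/3)*log(1.222308) = 0.0669

0.0669
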